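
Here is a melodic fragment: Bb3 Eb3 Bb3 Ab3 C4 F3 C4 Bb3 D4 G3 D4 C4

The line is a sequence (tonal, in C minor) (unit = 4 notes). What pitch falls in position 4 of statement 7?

With 4-note cells, note 4 of each statement runs Ab3, Bb3, C4.
Extending up a 2nd: D4 → Eb4 → F4 → G4.

G4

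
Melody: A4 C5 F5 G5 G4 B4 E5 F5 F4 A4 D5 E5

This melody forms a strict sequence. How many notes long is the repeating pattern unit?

4

Try groups of 4 (3 cells in 12 notes):
A4 C5 F5 G5 | G4 B4 E5 F5 | F4 A4 D5 E5
Every group is a transposition down a 2nd of the one before; no shorter unit works.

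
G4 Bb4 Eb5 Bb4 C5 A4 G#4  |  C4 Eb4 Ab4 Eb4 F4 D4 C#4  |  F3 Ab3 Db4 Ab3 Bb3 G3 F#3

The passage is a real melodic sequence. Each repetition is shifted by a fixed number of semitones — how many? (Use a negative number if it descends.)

With a 7-note motive the entries are G4, C4, F3, each down a 5th from the previous.
G4 to C4 spans -7 semitones.

-7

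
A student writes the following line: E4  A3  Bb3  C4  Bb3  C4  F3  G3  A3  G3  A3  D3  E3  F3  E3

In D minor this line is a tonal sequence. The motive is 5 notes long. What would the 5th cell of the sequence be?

D3 G2 A2 Bb2 A2

The 5-note cells begin on E4, C4, A3 — each down a 3rd from the last.
Continuing the starts: F3 → D3.
From D3 the diatonic shape gives D3 G2 A2 Bb2 A2.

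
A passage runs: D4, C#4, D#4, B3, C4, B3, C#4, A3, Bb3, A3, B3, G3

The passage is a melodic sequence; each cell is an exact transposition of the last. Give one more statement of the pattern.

Taking 4-note groups, the heads are D4, C4, Bb3: the pattern moves down a 2nd.
Statement 4 starts on Ab3 and keeps the same exact contour: Ab3 G3 A3 F3.

Ab3 G3 A3 F3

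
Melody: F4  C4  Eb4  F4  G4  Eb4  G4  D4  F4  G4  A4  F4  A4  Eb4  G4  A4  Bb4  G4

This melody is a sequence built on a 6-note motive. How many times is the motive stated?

3

18 notes in groups of 6 gives 18/6 = 3 statements.
Starts: F4, G4, A4 — each up a 2nd.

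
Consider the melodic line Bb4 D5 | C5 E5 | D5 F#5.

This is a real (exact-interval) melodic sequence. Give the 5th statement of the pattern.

F#5 A#5

Unit = 2 notes; the statements start on Bb4, C5, D5, moving up a 2nd each time.
Carrying on: E5 → F#5.
From F#5 the exact shape gives F#5 A#5.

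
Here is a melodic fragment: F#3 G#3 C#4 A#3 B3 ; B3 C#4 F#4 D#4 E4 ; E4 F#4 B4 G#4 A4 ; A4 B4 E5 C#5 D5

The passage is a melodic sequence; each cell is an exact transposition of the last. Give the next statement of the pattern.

Taking 5-note groups, the heads are F#3, B3, E4, A4: the pattern moves up a 4th.
Statement 5 starts on D5 and keeps the same exact contour: D5 E5 A5 F#5 G5.

D5 E5 A5 F#5 G5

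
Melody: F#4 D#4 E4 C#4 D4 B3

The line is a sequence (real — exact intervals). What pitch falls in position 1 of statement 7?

Grouping in 2s, the 1st note of each cell is F#4, E4, D4.
Each moves down a 2nd. Continuing: C4 → Bb3 → Ab3 → Gb3.

Gb3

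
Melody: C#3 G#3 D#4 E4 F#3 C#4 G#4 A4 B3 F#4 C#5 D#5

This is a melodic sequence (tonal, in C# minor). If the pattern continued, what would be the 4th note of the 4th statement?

With 4-note cells, note 4 of each statement runs E4, A4, D#5.
One more up a 4th gives G#5.

G#5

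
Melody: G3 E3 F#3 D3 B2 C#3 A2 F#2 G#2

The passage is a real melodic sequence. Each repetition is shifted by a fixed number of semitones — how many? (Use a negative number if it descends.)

-5

With a 3-note motive the entries are G3, D3, A2, each down a 4th from the previous.
G3→D3 is 50 − 55 = -5 semitones.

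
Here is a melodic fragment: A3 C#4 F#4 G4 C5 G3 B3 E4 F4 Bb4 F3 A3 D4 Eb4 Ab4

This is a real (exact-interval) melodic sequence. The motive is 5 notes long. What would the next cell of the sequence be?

The 5-note cells begin on A3, G3, F3 — each down a 2nd from the last.
Statement 4 starts on Eb3 and keeps the same exact contour: Eb3 G3 C4 Db4 Gb4.

Eb3 G3 C4 Db4 Gb4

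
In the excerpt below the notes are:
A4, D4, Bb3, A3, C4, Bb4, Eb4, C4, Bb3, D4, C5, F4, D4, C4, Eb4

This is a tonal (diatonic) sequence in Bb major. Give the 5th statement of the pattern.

Eb5 A4 F4 Eb4 G4

Taking 5-note groups, the heads are A4, Bb4, C5: the pattern moves up a 2nd.
Extending up a 2nd: D5 → Eb5.
From Eb5 the diatonic shape gives Eb5 A4 F4 Eb4 G4.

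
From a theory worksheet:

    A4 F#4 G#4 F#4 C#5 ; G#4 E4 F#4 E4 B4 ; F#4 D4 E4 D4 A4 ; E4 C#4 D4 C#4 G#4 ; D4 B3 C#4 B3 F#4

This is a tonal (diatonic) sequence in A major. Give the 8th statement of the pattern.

The 5-note cells begin on A4, G#4, F#4, E4, D4 — each down a 2nd from the last.
Extending down a 2nd: C#4 → B3 → A3.
Statement 8 starts on A3 and keeps the same diatonic contour: A3 F#3 G#3 F#3 C#4.

A3 F#3 G#3 F#3 C#4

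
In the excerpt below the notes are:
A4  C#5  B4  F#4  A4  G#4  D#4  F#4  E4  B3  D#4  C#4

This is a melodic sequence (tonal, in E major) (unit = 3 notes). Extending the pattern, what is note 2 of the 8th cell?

C#3

With 3-note cells, note 2 of each statement runs C#5, A4, F#4, D#4.
Carrying that down a 3rd forward: B3 → G#3 → E3 → C#3.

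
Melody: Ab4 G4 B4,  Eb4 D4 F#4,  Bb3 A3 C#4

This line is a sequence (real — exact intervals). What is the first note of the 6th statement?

With a 3-note motive the entries are Ab4, Eb4, Bb3, each down a 4th from the previous.
Continuing: F3 → C3 → G2. Statement 6 starts on G2.

G2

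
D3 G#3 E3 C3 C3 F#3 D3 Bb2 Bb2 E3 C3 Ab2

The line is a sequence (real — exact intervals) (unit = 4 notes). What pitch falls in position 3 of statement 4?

With 4-note cells, note 3 of each statement runs E3, D3, C3.
Each moves down a 2nd; the next is Bb2.

Bb2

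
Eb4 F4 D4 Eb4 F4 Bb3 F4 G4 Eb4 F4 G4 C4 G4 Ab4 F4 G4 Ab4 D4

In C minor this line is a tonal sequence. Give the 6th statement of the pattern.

Unit = 6 notes; the statements start on Eb4, F4, G4, moving up a 2nd each time.
Carrying on: Ab4 → Bb4 → C5.
So cell 6 is C5 D5 Bb4 C5 D5 G4.

C5 D5 Bb4 C5 D5 G4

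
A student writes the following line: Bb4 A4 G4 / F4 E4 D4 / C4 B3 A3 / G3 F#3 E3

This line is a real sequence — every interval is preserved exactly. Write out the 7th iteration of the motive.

E2 D#2 C#2

Unit = 3 notes; the statements start on Bb4, F4, C4, G3, moving down a 4th each time.
Carrying on: D3 → A2 → E2.
Statement 7 starts on E2 and keeps the same exact contour: E2 D#2 C#2.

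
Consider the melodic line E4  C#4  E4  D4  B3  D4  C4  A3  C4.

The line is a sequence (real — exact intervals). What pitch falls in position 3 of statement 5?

Ab3

The unit is 3 notes. Position-3 pitches of the 3 shown cells: E4, D4, C4.
Each moves down a 2nd. Continuing: Bb3 → Ab3.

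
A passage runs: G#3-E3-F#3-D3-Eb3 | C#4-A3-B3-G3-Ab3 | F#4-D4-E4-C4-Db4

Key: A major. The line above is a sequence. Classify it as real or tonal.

real

Each cell has the same semitone pattern (-4, 2, -4, 1) — intervals are preserved exactly.
And Eb3 lies outside A major, so the sequence is real rather than tonal.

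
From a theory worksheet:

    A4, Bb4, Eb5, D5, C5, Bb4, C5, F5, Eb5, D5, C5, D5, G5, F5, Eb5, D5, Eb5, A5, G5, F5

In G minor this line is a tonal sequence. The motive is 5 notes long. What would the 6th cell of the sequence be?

F5 G5 C6 Bb5 A5

The 5-note cells begin on A4, Bb4, C5, D5 — each up a 2nd from the last.
Continuing the starts: Eb5 → F5.
Statement 6 starts on F5 and keeps the same diatonic contour: F5 G5 C6 Bb5 A5.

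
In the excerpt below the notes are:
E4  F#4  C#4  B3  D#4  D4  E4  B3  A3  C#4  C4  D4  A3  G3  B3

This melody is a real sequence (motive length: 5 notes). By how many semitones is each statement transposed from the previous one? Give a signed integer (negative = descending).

-2

With a 5-note motive the entries are E4, D4, C4, each down a 2nd from the previous.
Counting half-steps from E4 to D4: -2.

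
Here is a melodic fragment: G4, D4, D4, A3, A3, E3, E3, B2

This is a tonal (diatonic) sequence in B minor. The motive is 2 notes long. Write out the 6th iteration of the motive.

F#2 C#2

With a 2-note motive the entries are G4, D4, A3, E3, each down a 4th from the previous.
Carrying on: B2 → F#2.
From F#2 the diatonic shape gives F#2 C#2.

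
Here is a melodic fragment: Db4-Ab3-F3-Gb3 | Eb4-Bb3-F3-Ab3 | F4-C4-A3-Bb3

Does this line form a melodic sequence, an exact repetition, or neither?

neither

Note 3 of cell 2 is F3; if this were a sequence it would be G3. No unit length gives a consistent transposition pattern.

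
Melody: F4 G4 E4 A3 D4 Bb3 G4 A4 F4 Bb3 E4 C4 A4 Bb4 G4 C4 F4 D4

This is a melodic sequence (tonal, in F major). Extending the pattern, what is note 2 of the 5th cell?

The unit is 6 notes. Position-2 pitches of the 3 shown cells: G4, A4, Bb4.
Extending up a 2nd: C5 → D5.

D5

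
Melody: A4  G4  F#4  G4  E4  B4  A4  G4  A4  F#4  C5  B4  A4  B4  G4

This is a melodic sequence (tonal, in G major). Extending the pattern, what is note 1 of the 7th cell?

The unit is 5 notes. Position-1 pitches of the 3 shown cells: A4, B4, C5.
Extending up a 2nd: D5 → E5 → F#5 → G5.

G5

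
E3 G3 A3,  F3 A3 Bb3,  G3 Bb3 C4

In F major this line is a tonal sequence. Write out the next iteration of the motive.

Unit = 3 notes; the statements start on E3, F3, G3, moving up a 2nd each time.
From A3 the diatonic shape gives A3 C4 D4.

A3 C4 D4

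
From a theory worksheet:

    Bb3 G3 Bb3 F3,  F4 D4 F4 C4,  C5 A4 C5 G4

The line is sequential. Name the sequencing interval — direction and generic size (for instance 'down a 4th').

With a 4-note motive the entries are Bb3, F4, C5, each up a 5th from the previous.
Bb3 to F4 is up a 5th.

up a 5th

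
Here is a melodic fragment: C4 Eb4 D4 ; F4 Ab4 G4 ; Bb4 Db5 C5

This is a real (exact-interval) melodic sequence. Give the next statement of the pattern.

Eb5 Gb5 F5

Unit = 3 notes; the statements start on C4, F4, Bb4, moving up a 4th each time.
Statement 4 starts on Eb5 and keeps the same exact contour: Eb5 Gb5 F5.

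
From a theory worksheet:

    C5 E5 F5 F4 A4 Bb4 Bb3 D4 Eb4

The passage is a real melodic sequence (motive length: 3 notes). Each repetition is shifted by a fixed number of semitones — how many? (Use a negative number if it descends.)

With a 3-note motive the entries are C5, F4, Bb3, each down a 5th from the previous.
Counting half-steps from C5 to F4: -7.

-7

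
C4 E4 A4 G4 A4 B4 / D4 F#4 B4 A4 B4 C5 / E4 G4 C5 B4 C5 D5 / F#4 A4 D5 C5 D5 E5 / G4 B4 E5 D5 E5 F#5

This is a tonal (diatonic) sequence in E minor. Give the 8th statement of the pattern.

Taking 6-note groups, the heads are C4, D4, E4, F#4, G4: the pattern moves up a 2nd.
Continuing the starts: A4 → B4 → C5.
From C5 the diatonic shape gives C5 E5 A5 G5 A5 B5.

C5 E5 A5 G5 A5 B5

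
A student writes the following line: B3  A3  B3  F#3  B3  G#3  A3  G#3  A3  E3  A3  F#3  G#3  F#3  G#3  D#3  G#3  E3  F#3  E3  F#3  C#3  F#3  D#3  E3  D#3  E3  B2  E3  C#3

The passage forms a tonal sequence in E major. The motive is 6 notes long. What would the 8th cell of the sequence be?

Taking 6-note groups, the heads are B3, A3, G#3, F#3, E3: the pattern moves down a 2nd.
Extending down a 2nd: D#3 → C#3 → B2.
So cell 8 is B2 A2 B2 F#2 B2 G#2.

B2 A2 B2 F#2 B2 G#2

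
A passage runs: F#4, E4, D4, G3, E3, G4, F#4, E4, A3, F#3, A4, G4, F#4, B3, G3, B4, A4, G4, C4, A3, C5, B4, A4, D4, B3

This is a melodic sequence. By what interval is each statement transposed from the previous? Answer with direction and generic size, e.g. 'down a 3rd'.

Unit = 5 notes; the statements start on F#4, G4, A4, B4, C5, moving up a 2nd each time.
From F#4 to G4: up a 2nd.

up a 2nd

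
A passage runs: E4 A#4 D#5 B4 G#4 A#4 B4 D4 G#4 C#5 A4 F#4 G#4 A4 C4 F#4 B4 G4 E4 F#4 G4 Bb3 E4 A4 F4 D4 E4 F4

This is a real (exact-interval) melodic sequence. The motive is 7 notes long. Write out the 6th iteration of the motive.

Unit = 7 notes; the statements start on E4, D4, C4, Bb3, moving down a 2nd each time.
Carrying on: Ab3 → Gb3.
From Gb3 the exact shape gives Gb3 C4 F4 Db4 Bb3 C4 Db4.

Gb3 C4 F4 Db4 Bb3 C4 Db4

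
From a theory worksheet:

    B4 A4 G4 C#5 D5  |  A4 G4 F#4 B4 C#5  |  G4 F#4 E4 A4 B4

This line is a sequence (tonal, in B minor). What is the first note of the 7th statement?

With a 5-note motive the entries are B4, A4, G4, each down a 2nd from the previous.
Extending the heads down a 2nd: F#4 → E4 → D4 → C#4.

C#4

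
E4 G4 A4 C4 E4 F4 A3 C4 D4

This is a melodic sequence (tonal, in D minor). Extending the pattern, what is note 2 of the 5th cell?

F3

The unit is 3 notes. Position-2 pitches of the 3 shown cells: G4, E4, C4.
Carrying that down a 3rd forward: A3 → F3.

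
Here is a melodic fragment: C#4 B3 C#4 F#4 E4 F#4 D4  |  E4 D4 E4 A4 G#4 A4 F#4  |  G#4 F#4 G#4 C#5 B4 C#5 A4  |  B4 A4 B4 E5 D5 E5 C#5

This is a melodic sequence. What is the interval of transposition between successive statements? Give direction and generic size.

up a 3rd

Taking 7-note groups, the heads are C#4, E4, G#4, B4: the pattern moves up a 3rd.
C#4 to E4 is up a 3rd.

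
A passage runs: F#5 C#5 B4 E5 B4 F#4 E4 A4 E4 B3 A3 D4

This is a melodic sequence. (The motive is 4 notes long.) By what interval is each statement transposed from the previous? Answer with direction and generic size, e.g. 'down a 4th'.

down a 5th

Unit = 4 notes; the statements start on F#5, B4, E4, moving down a 5th each time.
F#5 to B4 is down a 5th.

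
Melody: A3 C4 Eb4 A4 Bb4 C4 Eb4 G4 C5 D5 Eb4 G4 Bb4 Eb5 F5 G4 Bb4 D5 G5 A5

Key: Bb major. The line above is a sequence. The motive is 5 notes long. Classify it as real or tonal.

tonal

Every note is diatonic to Bb major.
Cell 1 has +3 semitones from note 2 to 3, but cell 2 has +4 — the interval quality changes while the contour stays the same, which is the hallmark of a tonal sequence.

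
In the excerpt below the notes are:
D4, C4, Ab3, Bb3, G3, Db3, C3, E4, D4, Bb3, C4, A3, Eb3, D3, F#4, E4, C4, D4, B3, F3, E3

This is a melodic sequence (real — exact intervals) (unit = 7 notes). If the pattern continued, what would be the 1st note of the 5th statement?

With 7-note cells, note 1 of each statement runs D4, E4, F#4.
Carrying that up a 2nd forward: G#4 → A#4.

A#4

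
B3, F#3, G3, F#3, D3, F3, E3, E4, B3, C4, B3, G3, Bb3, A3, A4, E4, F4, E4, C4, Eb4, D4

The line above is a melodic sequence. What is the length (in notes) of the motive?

21 notes total. Splitting into 3 groups of 7:
B3 F#3 G3 F#3 D3 F3 E3 | E4 B3 C4 B3 G3 Bb3 A3 | A4 E4 F4 E4 C4 Eb4 D4
Every group is a transposition up a 4th of the one before; no shorter unit works.

7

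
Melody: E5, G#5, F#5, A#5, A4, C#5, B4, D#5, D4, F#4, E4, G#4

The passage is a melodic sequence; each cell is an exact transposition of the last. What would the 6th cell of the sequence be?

Taking 4-note groups, the heads are E5, A4, D4: the pattern moves down a 5th.
Extending down a 5th: G3 → C3 → F2.
Statement 6 starts on F2 and keeps the same exact contour: F2 A2 G2 B2.

F2 A2 G2 B2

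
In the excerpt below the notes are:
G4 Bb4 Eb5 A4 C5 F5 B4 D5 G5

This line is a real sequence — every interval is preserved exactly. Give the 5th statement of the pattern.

D#5 F#5 B5

With a 3-note motive the entries are G4, A4, B4, each up a 2nd from the previous.
Continuing the starts: C#5 → D#5.
Statement 5 starts on D#5 and keeps the same exact contour: D#5 F#5 B5.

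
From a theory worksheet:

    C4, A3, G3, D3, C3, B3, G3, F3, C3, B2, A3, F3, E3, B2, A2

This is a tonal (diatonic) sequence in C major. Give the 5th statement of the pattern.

F3 D3 C3 G2 F2

Unit = 5 notes; the statements start on C4, B3, A3, moving down a 2nd each time.
Carrying on: G3 → F3.
Statement 5 starts on F3 and keeps the same diatonic contour: F3 D3 C3 G2 F2.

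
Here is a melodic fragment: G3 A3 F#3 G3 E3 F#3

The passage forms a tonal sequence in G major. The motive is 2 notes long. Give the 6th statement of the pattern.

The 2-note cells begin on G3, F#3, E3 — each down a 2nd from the last.
Extending down a 2nd: D3 → C3 → B2.
Statement 6 starts on B2 and keeps the same diatonic contour: B2 C3.

B2 C3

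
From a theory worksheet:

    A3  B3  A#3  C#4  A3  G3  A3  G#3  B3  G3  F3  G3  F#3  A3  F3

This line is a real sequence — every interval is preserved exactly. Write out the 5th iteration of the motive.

Unit = 5 notes; the statements start on A3, G3, F3, moving down a 2nd each time.
Extending down a 2nd: Eb3 → Db3.
From Db3 the exact shape gives Db3 Eb3 D3 F3 Db3.

Db3 Eb3 D3 F3 Db3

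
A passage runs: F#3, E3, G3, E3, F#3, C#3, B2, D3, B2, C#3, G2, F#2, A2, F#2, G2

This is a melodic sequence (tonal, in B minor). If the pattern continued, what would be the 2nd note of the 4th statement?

C#2

The unit is 5 notes. Position-2 pitches of the 3 shown cells: E3, B2, F#2.
From F#2, down a 4th gives C#2.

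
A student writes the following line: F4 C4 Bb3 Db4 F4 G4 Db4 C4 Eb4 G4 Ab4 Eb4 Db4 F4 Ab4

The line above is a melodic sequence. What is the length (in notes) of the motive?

5

There are 15 notes; a 5-note unit gives 3 cells:
F4 C4 Bb3 Db4 F4 | G4 Db4 C4 Eb4 G4 | Ab4 Eb4 Db4 F4 Ab4
Every group is a transposition up a 2nd of the one before; no shorter unit works.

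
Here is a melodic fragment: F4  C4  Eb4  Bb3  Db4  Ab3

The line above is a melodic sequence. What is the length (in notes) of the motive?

2

6 notes total. Splitting into 3 groups of 2:
F4 C4 | Eb4 Bb3 | Db4 Ab3
Each cell is the previous one down a 2nd — so the unit is 2 notes.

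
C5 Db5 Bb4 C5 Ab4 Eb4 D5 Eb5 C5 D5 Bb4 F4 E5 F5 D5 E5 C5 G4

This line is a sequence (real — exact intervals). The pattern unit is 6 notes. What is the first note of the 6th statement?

A#5

Taking 6-note groups, the heads are C5, D5, E5: the pattern moves up a 2nd.
Continuing: F#5 → G#5 → A#5. Statement 6 starts on A#5.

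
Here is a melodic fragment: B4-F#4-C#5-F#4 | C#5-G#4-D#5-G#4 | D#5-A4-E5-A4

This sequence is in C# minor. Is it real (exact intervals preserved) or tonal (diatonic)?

tonal

Every note is diatonic to C# minor.
Cell 1 has -5 semitones from note 1 to 2, but cell 3 has -6 — the interval quality changes while the contour stays the same, which is the hallmark of a tonal sequence.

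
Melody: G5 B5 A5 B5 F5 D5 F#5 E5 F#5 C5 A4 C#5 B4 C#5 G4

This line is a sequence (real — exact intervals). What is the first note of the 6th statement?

With a 5-note motive the entries are G5, D5, A4, each down a 4th from the previous.
Extending the heads down a 4th: E4 → B3 → F#3.

F#3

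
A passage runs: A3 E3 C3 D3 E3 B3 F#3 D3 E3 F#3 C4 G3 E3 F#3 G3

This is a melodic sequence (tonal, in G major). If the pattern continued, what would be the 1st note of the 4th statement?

Grouping in 5s, the 1st note of each cell is A3, B3, C4.
One more up a 2nd gives D4.

D4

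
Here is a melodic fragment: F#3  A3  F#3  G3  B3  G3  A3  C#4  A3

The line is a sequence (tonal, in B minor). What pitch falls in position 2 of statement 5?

E4

The unit is 3 notes. Position-2 pitches of the 3 shown cells: A3, B3, C#4.
Each moves up a 2nd. Continuing: D4 → E4.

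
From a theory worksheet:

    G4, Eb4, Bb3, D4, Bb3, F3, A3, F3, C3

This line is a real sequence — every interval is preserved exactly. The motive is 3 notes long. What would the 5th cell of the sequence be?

B2 G2 D2

With a 3-note motive the entries are G4, D4, A3, each down a 4th from the previous.
Continuing the starts: E3 → B2.
From B2 the exact shape gives B2 G2 D2.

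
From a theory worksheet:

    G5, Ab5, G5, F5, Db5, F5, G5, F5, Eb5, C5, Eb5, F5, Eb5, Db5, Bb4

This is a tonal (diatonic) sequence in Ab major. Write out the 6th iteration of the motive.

The 5-note cells begin on G5, F5, Eb5 — each down a 2nd from the last.
Carrying on: Db5 → C5 → Bb4.
Statement 6 starts on Bb4 and keeps the same diatonic contour: Bb4 C5 Bb4 Ab4 F4.

Bb4 C5 Bb4 Ab4 F4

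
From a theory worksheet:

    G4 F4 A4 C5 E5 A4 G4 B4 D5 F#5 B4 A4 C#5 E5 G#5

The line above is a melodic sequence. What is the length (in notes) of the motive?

5

15 notes total. Splitting into 3 groups of 5:
G4 F4 A4 C5 E5 | A4 G4 B4 D5 F#5 | B4 A4 C#5 E5 G#5
That's a consistent up a 2nd shift per cell, and no other grouping gives one.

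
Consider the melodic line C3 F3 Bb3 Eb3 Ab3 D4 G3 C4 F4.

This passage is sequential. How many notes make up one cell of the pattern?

Try groups of 3 (3 cells in 9 notes):
C3 F3 Bb3 | Eb3 Ab3 D4 | G3 C4 F4
That's a consistent up a 3rd shift per cell, and no other grouping gives one.

3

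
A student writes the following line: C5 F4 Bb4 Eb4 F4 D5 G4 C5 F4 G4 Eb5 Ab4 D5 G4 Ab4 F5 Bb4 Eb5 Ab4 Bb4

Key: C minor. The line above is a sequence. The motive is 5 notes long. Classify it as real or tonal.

Every note is diatonic to C minor.
Cell 1 has +5 semitones from note 2 to 3, but cell 3 has +6 — the interval quality changes while the contour stays the same, which is the hallmark of a tonal sequence.

tonal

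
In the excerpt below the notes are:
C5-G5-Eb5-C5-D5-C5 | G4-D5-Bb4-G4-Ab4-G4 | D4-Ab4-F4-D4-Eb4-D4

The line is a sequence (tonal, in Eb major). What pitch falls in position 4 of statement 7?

F2

Grouping in 6s, the 4th note of each cell is C5, G4, D4.
Each moves down a 4th. Continuing: Ab3 → Eb3 → Bb2 → F2.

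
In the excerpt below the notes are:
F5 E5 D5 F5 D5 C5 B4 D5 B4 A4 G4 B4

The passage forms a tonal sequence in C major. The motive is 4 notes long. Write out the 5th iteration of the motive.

Unit = 4 notes; the statements start on F5, D5, B4, moving down a 3rd each time.
Carrying on: G4 → E4.
So cell 5 is E4 D4 C4 E4.

E4 D4 C4 E4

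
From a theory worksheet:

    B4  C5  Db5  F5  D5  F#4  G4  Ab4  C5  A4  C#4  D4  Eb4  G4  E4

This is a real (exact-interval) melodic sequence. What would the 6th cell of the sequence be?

A#2 B2 C3 E3 C#3

With a 5-note motive the entries are B4, F#4, C#4, each down a 4th from the previous.
Continuing the starts: G#3 → D#3 → A#2.
So cell 6 is A#2 B2 C3 E3 C#3.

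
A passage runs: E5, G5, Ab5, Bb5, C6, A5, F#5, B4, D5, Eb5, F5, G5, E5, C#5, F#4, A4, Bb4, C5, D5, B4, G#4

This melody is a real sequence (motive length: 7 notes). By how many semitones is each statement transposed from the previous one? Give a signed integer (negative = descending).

-5

Taking 7-note groups, the heads are E5, B4, F#4: the pattern moves down a 4th.
Counting half-steps from E5 to B4: -5.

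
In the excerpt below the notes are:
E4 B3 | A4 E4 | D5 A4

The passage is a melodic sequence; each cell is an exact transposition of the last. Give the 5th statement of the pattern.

C6 G5

With a 2-note motive the entries are E4, A4, D5, each up a 4th from the previous.
Carrying on: G5 → C6.
So cell 5 is C6 G5.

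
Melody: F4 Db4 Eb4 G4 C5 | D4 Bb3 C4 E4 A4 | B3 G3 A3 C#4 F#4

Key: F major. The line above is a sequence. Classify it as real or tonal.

real

Each cell has the same semitone pattern (-4, 2, 4, 5) — intervals are preserved exactly.
And Db4 lies outside F major, so the sequence is real rather than tonal.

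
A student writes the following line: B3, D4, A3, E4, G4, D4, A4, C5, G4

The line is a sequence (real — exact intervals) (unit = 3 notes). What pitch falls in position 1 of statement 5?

Grouping in 3s, the 1st note of each cell is B3, E4, A4.
Extending up a 4th: D5 → G5.

G5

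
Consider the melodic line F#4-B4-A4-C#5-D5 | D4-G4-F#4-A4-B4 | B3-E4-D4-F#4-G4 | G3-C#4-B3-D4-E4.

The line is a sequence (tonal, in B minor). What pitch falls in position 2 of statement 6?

Grouping in 5s, the 2nd note of each cell is B4, G4, E4, C#4.
Extending down a 3rd: A3 → F#3.

F#3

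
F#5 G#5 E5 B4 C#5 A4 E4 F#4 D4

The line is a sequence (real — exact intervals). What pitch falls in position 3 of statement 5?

C3

The unit is 3 notes. Position-3 pitches of the 3 shown cells: E5, A4, D4.
Extending down a 5th: G3 → C3.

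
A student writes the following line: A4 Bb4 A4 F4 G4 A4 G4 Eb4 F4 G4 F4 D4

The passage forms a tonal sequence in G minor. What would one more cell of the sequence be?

The 4-note cells begin on A4, G4, F4 — each down a 2nd from the last.
So cell 4 is Eb4 F4 Eb4 C4.

Eb4 F4 Eb4 C4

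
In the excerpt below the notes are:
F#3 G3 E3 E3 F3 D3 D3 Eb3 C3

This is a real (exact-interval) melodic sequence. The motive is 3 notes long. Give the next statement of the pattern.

The 3-note cells begin on F#3, E3, D3 — each down a 2nd from the last.
Statement 4 starts on C3 and keeps the same exact contour: C3 Db3 Bb2.

C3 Db3 Bb2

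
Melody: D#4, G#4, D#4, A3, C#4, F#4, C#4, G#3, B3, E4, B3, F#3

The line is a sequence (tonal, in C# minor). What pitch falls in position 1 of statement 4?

The unit is 4 notes. Position-1 pitches of the 3 shown cells: D#4, C#4, B3.
One more down a 2nd gives A3.

A3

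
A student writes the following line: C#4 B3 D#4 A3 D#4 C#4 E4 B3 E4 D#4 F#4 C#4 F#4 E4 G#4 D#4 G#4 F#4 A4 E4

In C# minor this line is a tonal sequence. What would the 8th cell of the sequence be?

C#5 B4 D#5 A4

Unit = 4 notes; the statements start on C#4, D#4, E4, F#4, G#4, moving up a 2nd each time.
Continuing the starts: A4 → B4 → C#5.
So cell 8 is C#5 B4 D#5 A4.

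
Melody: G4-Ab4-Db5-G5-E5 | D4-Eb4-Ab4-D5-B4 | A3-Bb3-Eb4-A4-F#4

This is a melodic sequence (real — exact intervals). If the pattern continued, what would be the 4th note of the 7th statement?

With 5-note cells, note 4 of each statement runs G5, D5, A4.
Each moves down a 4th. Continuing: E4 → B3 → F#3 → C#3.

C#3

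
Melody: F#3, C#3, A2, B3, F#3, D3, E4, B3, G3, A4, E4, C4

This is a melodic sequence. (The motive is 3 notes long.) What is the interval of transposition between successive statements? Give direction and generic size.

Unit = 3 notes; the statements start on F#3, B3, E4, A4, moving up a 4th each time.
F#3 to B3 is up a 4th.

up a 4th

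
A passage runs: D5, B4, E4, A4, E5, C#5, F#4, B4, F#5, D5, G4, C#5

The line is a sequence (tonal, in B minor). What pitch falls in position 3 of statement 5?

The unit is 4 notes. Position-3 pitches of the 3 shown cells: E4, F#4, G4.
Carrying that up a 2nd forward: A4 → B4.

B4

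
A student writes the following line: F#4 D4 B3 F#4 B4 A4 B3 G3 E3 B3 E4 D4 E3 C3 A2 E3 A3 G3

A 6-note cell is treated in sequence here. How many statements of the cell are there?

18 notes in groups of 6 gives 18/6 = 3 statements.
Starts: F#4, B3, E3 — each down a 5th.

3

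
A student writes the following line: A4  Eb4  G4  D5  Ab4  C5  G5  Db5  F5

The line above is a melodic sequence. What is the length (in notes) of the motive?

3

9 notes total. Splitting into 3 groups of 3:
A4 Eb4 G4 | D5 Ab4 C5 | G5 Db5 F5
That's a consistent up a 4th shift per cell, and no other grouping gives one.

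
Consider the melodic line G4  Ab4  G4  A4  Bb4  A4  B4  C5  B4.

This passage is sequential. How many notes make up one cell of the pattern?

3

9 notes total. Splitting into 3 groups of 3:
G4 Ab4 G4 | A4 Bb4 A4 | B4 C5 B4
Every group is a transposition up a 2nd of the one before; no shorter unit works.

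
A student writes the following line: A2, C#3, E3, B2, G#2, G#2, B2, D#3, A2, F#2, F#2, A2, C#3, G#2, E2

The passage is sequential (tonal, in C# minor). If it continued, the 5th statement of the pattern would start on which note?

With a 5-note motive the entries are A2, G#2, F#2, each down a 2nd from the previous.
Extending the heads down a 2nd: E2 → D#2.

D#2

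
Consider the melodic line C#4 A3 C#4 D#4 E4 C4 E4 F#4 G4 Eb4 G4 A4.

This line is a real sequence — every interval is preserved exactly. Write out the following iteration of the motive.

Bb4 Gb4 Bb4 C5

Taking 4-note groups, the heads are C#4, E4, G4: the pattern moves up a 3rd.
From Bb4 the exact shape gives Bb4 Gb4 Bb4 C5.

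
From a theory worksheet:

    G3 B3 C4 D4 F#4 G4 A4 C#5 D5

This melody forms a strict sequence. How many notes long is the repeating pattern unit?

3

Try groups of 3 (3 cells in 9 notes):
G3 B3 C4 | D4 F#4 G4 | A4 C#5 D5
Each cell is the previous one up a 5th — so the unit is 3 notes.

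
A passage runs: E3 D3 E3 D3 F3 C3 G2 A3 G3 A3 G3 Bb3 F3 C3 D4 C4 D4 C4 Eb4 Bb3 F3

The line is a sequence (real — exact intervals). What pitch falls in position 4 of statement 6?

Eb5

With 7-note cells, note 4 of each statement runs D3, G3, C4.
Extending up a 4th: F4 → Bb4 → Eb5.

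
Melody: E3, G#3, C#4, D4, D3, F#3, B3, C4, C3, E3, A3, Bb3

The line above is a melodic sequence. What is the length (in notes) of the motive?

4

There are 12 notes; a 4-note unit gives 3 cells:
E3 G#3 C#4 D4 | D3 F#3 B3 C4 | C3 E3 A3 Bb3
Every group is a transposition down a 2nd of the one before; no shorter unit works.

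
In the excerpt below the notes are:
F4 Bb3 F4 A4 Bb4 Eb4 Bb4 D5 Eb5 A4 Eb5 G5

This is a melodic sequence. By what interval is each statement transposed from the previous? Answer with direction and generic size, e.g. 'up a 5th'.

up a 4th

Taking 4-note groups, the heads are F4, Bb4, Eb5: the pattern moves up a 4th.
F4 to Bb4 is up a 4th.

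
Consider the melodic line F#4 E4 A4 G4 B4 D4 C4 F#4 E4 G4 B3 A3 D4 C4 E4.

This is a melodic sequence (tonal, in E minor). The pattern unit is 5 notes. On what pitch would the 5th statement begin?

With a 5-note motive the entries are F#4, D4, B3, each down a 3rd from the previous.
Extending the heads down a 3rd: G3 → E3.

E3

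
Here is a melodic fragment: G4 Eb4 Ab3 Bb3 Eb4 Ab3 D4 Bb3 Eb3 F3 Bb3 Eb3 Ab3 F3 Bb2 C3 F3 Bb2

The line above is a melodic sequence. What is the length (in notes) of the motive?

Try groups of 6 (3 cells in 18 notes):
G4 Eb4 Ab3 Bb3 Eb4 Ab3 | D4 Bb3 Eb3 F3 Bb3 Eb3 | Ab3 F3 Bb2 C3 F3 Bb2
Every group is a transposition down a 4th of the one before; no shorter unit works.

6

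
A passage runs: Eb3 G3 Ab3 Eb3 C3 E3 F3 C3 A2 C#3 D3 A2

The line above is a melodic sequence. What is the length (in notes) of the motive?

4

12 notes total. Splitting into 3 groups of 4:
Eb3 G3 Ab3 Eb3 | C3 E3 F3 C3 | A2 C#3 D3 A2
That's a consistent down a 3rd shift per cell, and no other grouping gives one.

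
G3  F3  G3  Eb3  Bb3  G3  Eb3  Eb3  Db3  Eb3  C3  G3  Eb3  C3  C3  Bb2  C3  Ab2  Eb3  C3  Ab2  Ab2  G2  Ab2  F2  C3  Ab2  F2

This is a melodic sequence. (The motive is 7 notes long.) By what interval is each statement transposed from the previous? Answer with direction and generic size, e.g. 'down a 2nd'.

Taking 7-note groups, the heads are G3, Eb3, C3, Ab2: the pattern moves down a 3rd.
From G3 to Eb3: down a 3rd.

down a 3rd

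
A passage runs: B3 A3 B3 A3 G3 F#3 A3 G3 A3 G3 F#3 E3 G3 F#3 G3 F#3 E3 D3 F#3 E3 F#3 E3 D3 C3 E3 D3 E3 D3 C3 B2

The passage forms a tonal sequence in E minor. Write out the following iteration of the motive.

The 6-note cells begin on B3, A3, G3, F#3, E3 — each down a 2nd from the last.
So cell 6 is D3 C3 D3 C3 B2 A2.

D3 C3 D3 C3 B2 A2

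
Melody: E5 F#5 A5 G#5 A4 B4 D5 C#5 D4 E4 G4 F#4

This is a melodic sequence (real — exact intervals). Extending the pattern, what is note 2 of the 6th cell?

The unit is 4 notes. Position-2 pitches of the 3 shown cells: F#5, B4, E4.
Each moves down a 5th. Continuing: A3 → D3 → G2.

G2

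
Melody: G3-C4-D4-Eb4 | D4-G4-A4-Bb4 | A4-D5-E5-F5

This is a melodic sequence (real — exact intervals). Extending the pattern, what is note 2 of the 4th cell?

With 4-note cells, note 2 of each statement runs C4, G4, D5.
Each moves up a 5th; the next is A5.

A5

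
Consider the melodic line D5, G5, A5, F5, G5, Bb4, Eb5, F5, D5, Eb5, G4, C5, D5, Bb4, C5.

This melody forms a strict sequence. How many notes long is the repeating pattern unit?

There are 15 notes; a 5-note unit gives 3 cells:
D5 G5 A5 F5 G5 | Bb4 Eb5 F5 D5 Eb5 | G4 C5 D5 Bb4 C5
Every group is a transposition down a 3rd of the one before; no shorter unit works.

5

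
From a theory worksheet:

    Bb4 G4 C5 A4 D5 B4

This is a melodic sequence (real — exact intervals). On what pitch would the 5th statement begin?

Unit = 2 notes; the statements start on Bb4, C5, D5, moving up a 2nd each time.
Extending the heads up a 2nd: E5 → F#5.

F#5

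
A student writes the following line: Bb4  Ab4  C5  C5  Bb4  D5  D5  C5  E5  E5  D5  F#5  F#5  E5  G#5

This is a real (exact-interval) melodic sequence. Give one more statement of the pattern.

Taking 3-note groups, the heads are Bb4, C5, D5, E5, F#5: the pattern moves up a 2nd.
Statement 6 starts on G#5 and keeps the same exact contour: G#5 F#5 A#5.

G#5 F#5 A#5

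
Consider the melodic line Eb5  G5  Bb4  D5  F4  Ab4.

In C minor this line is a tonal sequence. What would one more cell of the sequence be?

Unit = 2 notes; the statements start on Eb5, Bb4, F4, moving down a 4th each time.
From C4 the diatonic shape gives C4 Eb4.

C4 Eb4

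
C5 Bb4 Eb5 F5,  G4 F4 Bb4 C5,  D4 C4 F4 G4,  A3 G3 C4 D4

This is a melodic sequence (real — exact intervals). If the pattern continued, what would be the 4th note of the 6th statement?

Grouping in 4s, the 4th note of each cell is F5, C5, G4, D4.
Carrying that down a 4th forward: A3 → E3.

E3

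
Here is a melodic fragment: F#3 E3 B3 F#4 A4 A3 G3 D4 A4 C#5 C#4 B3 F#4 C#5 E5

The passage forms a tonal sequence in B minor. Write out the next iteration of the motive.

The 5-note cells begin on F#3, A3, C#4 — each up a 3rd from the last.
From E4 the diatonic shape gives E4 D4 A4 E5 G5.

E4 D4 A4 E5 G5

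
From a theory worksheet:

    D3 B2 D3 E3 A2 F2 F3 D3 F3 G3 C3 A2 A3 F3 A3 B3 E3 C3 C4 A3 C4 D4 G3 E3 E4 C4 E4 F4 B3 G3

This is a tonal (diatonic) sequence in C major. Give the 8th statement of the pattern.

The 6-note cells begin on D3, F3, A3, C4, E4 — each up a 3rd from the last.
Carrying on: G4 → B4 → D5.
So cell 8 is D5 B4 D5 E5 A4 F4.

D5 B4 D5 E5 A4 F4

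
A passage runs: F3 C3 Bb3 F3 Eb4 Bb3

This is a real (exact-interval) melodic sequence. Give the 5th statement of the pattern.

With a 2-note motive the entries are F3, Bb3, Eb4, each up a 4th from the previous.
Carrying on: Ab4 → Db5.
From Db5 the exact shape gives Db5 Ab4.

Db5 Ab4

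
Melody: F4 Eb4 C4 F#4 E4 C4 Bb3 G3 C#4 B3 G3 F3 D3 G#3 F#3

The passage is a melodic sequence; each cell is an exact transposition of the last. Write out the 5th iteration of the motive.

Taking 5-note groups, the heads are F4, C4, G3: the pattern moves down a 4th.
Extending down a 4th: D3 → A2.
So cell 5 is A2 G2 E2 A#2 G#2.

A2 G2 E2 A#2 G#2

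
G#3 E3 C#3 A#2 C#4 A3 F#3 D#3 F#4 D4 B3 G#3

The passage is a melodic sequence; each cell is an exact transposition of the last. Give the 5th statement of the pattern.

Unit = 4 notes; the statements start on G#3, C#4, F#4, moving up a 4th each time.
Extending up a 4th: B4 → E5.
Statement 5 starts on E5 and keeps the same exact contour: E5 C5 A4 F#4.

E5 C5 A4 F#4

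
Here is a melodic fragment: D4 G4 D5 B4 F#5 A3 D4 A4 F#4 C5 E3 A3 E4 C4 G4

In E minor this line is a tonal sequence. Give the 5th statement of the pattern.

F#2 B2 F#3 D3 A3

The 5-note cells begin on D4, A3, E3 — each down a 4th from the last.
Continuing the starts: B2 → F#2.
From F#2 the diatonic shape gives F#2 B2 F#3 D3 A3.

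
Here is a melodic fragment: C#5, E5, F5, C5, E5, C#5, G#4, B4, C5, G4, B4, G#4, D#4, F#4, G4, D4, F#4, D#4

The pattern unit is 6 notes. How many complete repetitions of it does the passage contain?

3

18 notes in groups of 6 gives 18/6 = 3 statements.
Starts: C#5, G#4, D#4 — each down a 4th.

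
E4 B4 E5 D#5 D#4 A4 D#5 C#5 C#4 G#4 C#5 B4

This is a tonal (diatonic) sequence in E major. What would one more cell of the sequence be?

B3 F#4 B4 A4

With a 4-note motive the entries are E4, D#4, C#4, each down a 2nd from the previous.
From B3 the diatonic shape gives B3 F#4 B4 A4.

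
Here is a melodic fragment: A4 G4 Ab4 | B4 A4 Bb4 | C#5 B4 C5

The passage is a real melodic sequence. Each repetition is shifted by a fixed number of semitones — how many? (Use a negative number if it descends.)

The 3-note cells begin on A4, B4, C#5 — each up a 2nd from the last.
A4 to B4 spans +2 semitones.

2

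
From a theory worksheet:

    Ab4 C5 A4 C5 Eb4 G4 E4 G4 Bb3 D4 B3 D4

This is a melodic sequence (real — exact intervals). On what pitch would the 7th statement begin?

Taking 4-note groups, the heads are Ab4, Eb4, Bb3: the pattern moves down a 4th.
Continuing: F3 → C3 → G2 → D2. Statement 7 starts on D2.

D2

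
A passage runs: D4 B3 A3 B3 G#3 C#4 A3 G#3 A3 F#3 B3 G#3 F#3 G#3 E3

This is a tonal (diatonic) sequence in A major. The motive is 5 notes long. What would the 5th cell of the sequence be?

G#3 E3 D3 E3 C#3

Taking 5-note groups, the heads are D4, C#4, B3: the pattern moves down a 2nd.
Continuing the starts: A3 → G#3.
So cell 5 is G#3 E3 D3 E3 C#3.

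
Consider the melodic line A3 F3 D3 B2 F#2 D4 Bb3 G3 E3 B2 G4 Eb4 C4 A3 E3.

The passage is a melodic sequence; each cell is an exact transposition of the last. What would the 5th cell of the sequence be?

Unit = 5 notes; the statements start on A3, D4, G4, moving up a 4th each time.
Extending up a 4th: C5 → F5.
Statement 5 starts on F5 and keeps the same exact contour: F5 Db5 Bb4 G4 D4.

F5 Db5 Bb4 G4 D4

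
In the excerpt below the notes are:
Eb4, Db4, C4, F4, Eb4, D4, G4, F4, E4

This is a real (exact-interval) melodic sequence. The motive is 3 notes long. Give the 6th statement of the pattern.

Unit = 3 notes; the statements start on Eb4, F4, G4, moving up a 2nd each time.
Continuing the starts: A4 → B4 → C#5.
So cell 6 is C#5 B4 A#4.

C#5 B4 A#4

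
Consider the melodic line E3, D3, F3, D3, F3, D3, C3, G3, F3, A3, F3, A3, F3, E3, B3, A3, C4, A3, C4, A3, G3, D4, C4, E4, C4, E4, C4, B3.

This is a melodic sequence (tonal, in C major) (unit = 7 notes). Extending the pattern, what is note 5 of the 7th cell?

The unit is 7 notes. Position-5 pitches of the 4 shown cells: F3, A3, C4, E4.
Extending up a 3rd: G4 → B4 → D5.

D5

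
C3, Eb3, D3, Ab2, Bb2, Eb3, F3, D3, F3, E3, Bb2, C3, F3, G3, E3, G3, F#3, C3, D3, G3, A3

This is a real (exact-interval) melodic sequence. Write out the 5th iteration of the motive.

G#3 B3 A#3 E3 F#3 B3 C#4

Taking 7-note groups, the heads are C3, D3, E3: the pattern moves up a 2nd.
Carrying on: F#3 → G#3.
From G#3 the exact shape gives G#3 B3 A#3 E3 F#3 B3 C#4.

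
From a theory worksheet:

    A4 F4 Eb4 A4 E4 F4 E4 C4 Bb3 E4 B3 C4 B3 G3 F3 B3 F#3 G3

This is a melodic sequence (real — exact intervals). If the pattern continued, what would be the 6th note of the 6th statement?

With 6-note cells, note 6 of each statement runs F4, C4, G3.
Each moves down a 4th. Continuing: D3 → A2 → E2.

E2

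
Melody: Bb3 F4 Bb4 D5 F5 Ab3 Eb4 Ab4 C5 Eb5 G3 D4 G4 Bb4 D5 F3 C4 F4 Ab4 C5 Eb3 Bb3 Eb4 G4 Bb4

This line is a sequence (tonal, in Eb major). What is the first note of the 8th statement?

With a 5-note motive the entries are Bb3, Ab3, G3, F3, Eb3, each down a 2nd from the previous.
Extending the heads down a 2nd: D3 → C3 → Bb2.

Bb2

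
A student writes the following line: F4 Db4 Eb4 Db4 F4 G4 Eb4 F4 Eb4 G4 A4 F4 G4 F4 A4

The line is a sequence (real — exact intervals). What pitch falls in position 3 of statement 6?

C#5

With 5-note cells, note 3 of each statement runs Eb4, F4, G4.
Extending up a 2nd: A4 → B4 → C#5.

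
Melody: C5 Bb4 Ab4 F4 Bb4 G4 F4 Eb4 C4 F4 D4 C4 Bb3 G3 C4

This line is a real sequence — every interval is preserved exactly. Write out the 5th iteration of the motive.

With a 5-note motive the entries are C5, G4, D4, each down a 4th from the previous.
Continuing the starts: A3 → E3.
Statement 5 starts on E3 and keeps the same exact contour: E3 D3 C3 A2 D3.

E3 D3 C3 A2 D3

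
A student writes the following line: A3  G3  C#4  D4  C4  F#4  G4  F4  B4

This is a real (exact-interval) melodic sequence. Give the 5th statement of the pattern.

With a 3-note motive the entries are A3, D4, G4, each up a 4th from the previous.
Extending up a 4th: C5 → F5.
Statement 5 starts on F5 and keeps the same exact contour: F5 Eb5 A5.

F5 Eb5 A5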